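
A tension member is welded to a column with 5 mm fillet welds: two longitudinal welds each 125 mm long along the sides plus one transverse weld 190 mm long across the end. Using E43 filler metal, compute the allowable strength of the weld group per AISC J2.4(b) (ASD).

R_n/Ω ≈ 227 kN

E43XX → F_EXX = 430 MPa.
t_e = 0.707 × 5 = 3.535 mm.
R_nwl = 0.6 × 430 × 3.535 × 250 × 10⁻³ = 228 kN (longitudinal, 2 welds).
R_nwt = 0.6 × 430 × 3.535 × 190 × 10⁻³ = 173.3 kN (transverse, base value).
(i) R_nwl + R_nwt = 401.3 kN; (ii) 0.85 R_nwl + 1.5 R_nwt = 453.7 kN.
R_n = max = 453.7 kN [governs: (ii)]; R_n/Ω = 226.9 kN.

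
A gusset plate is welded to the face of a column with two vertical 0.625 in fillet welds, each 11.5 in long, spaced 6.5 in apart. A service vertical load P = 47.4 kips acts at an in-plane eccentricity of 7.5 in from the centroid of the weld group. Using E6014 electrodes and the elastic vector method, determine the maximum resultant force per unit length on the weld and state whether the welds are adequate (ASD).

f_max ≈ 6.02 kip/in; adequate

E60XX → F_EXX = 60 ksi.
Total weld length L_w = 23 in. Treat welds as unit-width lines.
Polar moment about centroid: J = 2[d³/12 + d(b/2)²] = 2[11.5³/12 + 11.5×3.25²] = 496.4 in³.
Direct shear f_v = P/L_w = 47.4 / 23 = 2.061 kip/in (vertical).
Torsion M = P·e = 47.4 × 7.5 = 355.5 kip·in.
Critical point at (x, y) = (3.25, 5.75) from centroid. f_tx = M·y/J = 4.118 kip/in; f_ty = M·x/J = 2.327 kip/in.
Resultant f_max = √[f_tx² + (f_v + f_ty)²] = √[4.118² + (2.061 + 2.327)²] = 6.018 kip/in.
Capacity per unit length: r_n/Ω = (1/2.0) × 0.6 × 60 × (0.707 × 0.625) = 7.954 kip/in.
6.018 ≤ 7.954 → adequate.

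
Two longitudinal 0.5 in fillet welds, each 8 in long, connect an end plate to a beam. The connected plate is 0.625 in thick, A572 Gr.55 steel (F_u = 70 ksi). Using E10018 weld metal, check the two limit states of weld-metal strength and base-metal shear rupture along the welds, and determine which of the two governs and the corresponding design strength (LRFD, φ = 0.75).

φR_n ≈ 255 kips (weld metal governs)

E100XX → F_EXX = 100 ksi.
t_e = 0.707 × 0.5 = 0.3535 in; L = 16 in.
Weld metal: φR_n = 0.75 × 0.6 × 100 × 0.3535 × 16 = 254.5 kips.
Base metal (shear rupture): φR_n = 0.75 × 0.6 × 70 × 0.625 × 16 = 315 kips.
Governing: weld metal.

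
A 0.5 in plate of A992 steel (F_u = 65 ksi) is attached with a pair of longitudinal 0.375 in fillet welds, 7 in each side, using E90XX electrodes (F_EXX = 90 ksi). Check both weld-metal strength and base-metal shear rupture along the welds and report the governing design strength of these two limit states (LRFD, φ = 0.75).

φR_n ≈ 150 kips (weld metal governs)

t_e = 0.707 × 0.375 = 0.2651 in; L = 14 in.
Weld metal: φR_n = 0.75 × 0.6 × 90 × 0.2651 × 14 = 150.3 kips.
Base metal (shear rupture): φR_n = 0.75 × 0.6 × 65 × 0.5 × 14 = 204.8 kips.
Governing: weld metal.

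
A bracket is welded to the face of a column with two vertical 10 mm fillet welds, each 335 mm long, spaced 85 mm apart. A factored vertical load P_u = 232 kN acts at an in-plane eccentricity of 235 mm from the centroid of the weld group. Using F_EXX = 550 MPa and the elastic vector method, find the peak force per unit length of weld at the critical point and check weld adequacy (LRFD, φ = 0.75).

f_max ≈ 1390 N/mm; adequate

Total weld length L_w = 670 mm. Treat welds as unit-width lines.
Polar moment about centroid: J = 2[d³/12 + d(b/2)²] = 2[335³/12 + 335×42.5²] = 7476000 mm³.
Direct shear f_v = P/L_w = 232×10³ / 670 = 346.3 N/mm (vertical).
Torsion M = P·e = 232×10³ × 235 = 54520000 N·mm.
Critical point at (x, y) = (42.5, 167.5) from centroid. f_tx = M·y/J = 1222 N/mm; f_ty = M·x/J = 309.9 N/mm.
Resultant f_max = √[f_tx² + (f_v + f_ty)²] = √[1222² + (346.3 + 309.9)²] = 1387 N/mm.
Capacity per unit length: φr_n = 0.75 × 0.6 × 550 × (0.707 × 10) = 1750 N/mm.
1387 ≤ 1750 → adequate.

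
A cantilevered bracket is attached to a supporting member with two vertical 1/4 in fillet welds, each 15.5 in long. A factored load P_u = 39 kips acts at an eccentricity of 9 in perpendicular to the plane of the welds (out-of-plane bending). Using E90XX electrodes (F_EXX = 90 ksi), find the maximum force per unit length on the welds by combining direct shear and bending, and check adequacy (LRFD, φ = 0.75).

f_max ≈ 4.56 kip/in; adequate

L_w = 2 × 15.5 = 31 in; section modulus (unit throat) S = 2 × L²/6 = 80.08 in².
Direct shear f_v = P/L_w = 39/31 = 1.258 kip/in.
Moment M = P × e = 39 × 9 = 351 kip·in; bending f_b = M/S = 4.383 kip/in.
f_max = √(f_v² + f_b²) = √(1.258² + 4.383²) = 4.56 kip/in.
φr_n = 0.75 × 0.6 × 90 × (0.707 × 0.25) = 7.158 kip/in → adequate.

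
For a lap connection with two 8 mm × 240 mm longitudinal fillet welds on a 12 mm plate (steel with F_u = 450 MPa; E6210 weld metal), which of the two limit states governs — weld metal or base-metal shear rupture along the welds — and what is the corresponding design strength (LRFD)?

φR_n ≈ 757 kN (weld metal governs)

E62XX → F_EXX = 620 MPa.
t_e = 0.707 × 8 = 5.656 mm; L = 480 mm.
Weld metal: φR_n = 0.75 × 0.6 × 620 × 5.656 × 480 × 10⁻³ = 757.5 kN.
Base metal (shear rupture): φR_n = 0.75 × 0.6 × 450 × 12 × 480 × 10⁻³ = 1166 kN.
Governing: weld metal.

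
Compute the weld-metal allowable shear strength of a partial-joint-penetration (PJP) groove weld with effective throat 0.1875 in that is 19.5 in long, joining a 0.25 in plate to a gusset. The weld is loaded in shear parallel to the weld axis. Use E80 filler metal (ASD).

E80XX → F_EXX = 80 ksi.
Effective throat (given) t_e = 0.1875 in.
A_we = 0.1875 × 19.5 = 3.656 in².
F_nw = 0.6 F_EXX = 48 ksi.
R_n/Ω = (48 × 3.656) / 2.0 = 87.75 kip.

R_n/Ω ≈ 87.8 kip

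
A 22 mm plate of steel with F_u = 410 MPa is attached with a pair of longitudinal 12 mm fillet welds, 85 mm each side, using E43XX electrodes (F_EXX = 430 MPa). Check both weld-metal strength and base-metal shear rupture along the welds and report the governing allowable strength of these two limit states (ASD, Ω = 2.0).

t_e = 0.707 × 12 = 8.484 mm; L = 170 mm.
Weld metal: R_n/Ω = (1/2.0) × 0.6 × 430 × 8.484 × 170 × 10⁻³ = 186.1 kN.
Base metal (shear rupture): R_n/Ω = (1/2.0) × 0.6 × 410 × 22 × 170 × 10⁻³ = 460 kN.
Governing: weld metal.

R_n/Ω ≈ 186 kN (weld metal governs)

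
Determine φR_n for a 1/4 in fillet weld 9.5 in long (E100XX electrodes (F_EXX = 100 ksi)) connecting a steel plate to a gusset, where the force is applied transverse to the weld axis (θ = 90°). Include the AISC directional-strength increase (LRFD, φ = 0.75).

t_e = 0.707 × 0.25 = 0.1767 in; A_we = 0.1767 × 9.5 = 1.679 in².
Directional factor: 1.0 + 0.5 sin^1.5(90°) = 1.5.
F_nw = 0.6 × 100 × 1.5 = 90 ksi.
φR_n = 0.75 × 90 × 1.679 = 113.3 kip.

φR_n ≈ 113 kip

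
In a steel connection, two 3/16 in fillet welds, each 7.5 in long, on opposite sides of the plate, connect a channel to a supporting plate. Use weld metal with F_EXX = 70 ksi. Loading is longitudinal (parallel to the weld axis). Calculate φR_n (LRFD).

φR_n ≈ 62.6 kip

Effective throat t_e = 0.707 × 0.1875 = 0.1326 in.
Total length L = 15 in; A_we = 0.1326 × 15 = 1.988 in².
F_nw = 0.6 F_EXX = 0.6 × 70 = 42 ksi.
φR_n = 0.75 × 42 × 1.988 = 62.64 kip.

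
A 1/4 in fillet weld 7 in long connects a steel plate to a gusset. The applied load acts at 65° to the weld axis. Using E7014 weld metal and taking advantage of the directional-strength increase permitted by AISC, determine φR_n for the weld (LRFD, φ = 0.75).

φR_n ≈ 55.8 kips

E70XX → F_EXX = 70 ksi.
t_e = 0.707 × 0.25 = 0.1767 in; A_we = 0.1767 × 7 = 1.237 in².
Directional factor: 1.0 + 0.5 sin^1.5(65°) = 1.431.
F_nw = 0.6 × 70 × 1.431 = 60.12 ksi.
φR_n = 0.75 × 60.12 × 1.237 = 55.79 kips.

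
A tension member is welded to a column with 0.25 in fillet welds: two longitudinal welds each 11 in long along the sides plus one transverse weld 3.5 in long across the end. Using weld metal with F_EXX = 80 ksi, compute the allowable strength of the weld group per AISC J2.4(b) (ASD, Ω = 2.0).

t_e = 0.707 × 0.25 = 0.1767 in.
R_nwl = 0.6 × 80 × 0.1767 × 22 = 186.6 kip (longitudinal, 2 welds).
R_nwt = 0.6 × 80 × 0.1767 × 3.5 = 29.69 kip (transverse, base value).
(i) R_nwl + R_nwt = 216.3 kip; (ii) 0.85 R_nwl + 1.5 R_nwt = 203.2 kip.
R_n = max = 216.3 kip [governs: (i)]; R_n/Ω = 108.2 kip.

R_n/Ω ≈ 108 kip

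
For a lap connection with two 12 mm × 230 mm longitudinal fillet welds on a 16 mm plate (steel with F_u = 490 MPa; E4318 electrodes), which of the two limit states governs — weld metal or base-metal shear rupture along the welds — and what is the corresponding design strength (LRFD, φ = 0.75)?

E43XX → F_EXX = 430 MPa.
t_e = 0.707 × 12 = 8.484 mm; L = 460 mm.
Weld metal: φR_n = 0.75 × 0.6 × 430 × 8.484 × 460 × 10⁻³ = 755.2 kN.
Base metal (shear rupture): φR_n = 0.75 × 0.6 × 490 × 16 × 460 × 10⁻³ = 1623 kN.
Governing: weld metal.

φR_n ≈ 755 kN (weld metal governs)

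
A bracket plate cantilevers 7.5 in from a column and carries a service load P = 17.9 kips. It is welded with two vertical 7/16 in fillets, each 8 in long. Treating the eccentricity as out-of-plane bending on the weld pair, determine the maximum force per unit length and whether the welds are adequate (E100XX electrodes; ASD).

f_max ≈ 6.39 kip/in; adequate

E100XX → F_EXX = 100 ksi.
L_w = 2 × 8 = 16 in; section modulus (unit throat) S = 2 × L²/6 = 21.33 in².
Direct shear f_v = P/L_w = 17.9/16 = 1.119 kip/in.
Moment M = P × e = 17.9 × 7.5 = 134.25 kip·in; bending f_b = M/S = 6.293 kip/in.
f_max = √(f_v² + f_b²) = √(1.119² + 6.293²) = 6.392 kip/in.
r_n/Ω = (1/2.0) × 0.6 × 100 × (0.707 × 0.4375) = 9.279 kip/in → adequate.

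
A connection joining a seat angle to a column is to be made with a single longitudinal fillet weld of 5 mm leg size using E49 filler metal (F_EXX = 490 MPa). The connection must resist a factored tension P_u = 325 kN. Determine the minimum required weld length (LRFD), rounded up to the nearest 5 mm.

Throat t_e = 0.707 × 5 = 3.535 mm.
φr_n = 0.75 × 0.6 × 490 × 3.535 × 10⁻³ = 0.7795 kN/mm.
L_req = P_u / φr_n = 325 / 0.7795 = 417 mm total.
Round up → use L = 420 mm.

L = 420 mm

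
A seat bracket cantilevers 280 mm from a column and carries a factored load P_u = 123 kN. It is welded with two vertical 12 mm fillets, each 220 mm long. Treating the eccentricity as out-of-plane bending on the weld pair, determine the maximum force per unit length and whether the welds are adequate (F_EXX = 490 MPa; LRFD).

f_max ≈ 2150 N/mm; NOT adequate

L_w = 2 × 220 = 440 mm; section modulus (unit throat) S = 2 × L²/6 = 16130 mm².
Direct shear f_v = P/L_w = 123×10³/440 = 279.5 N/mm.
Moment M = P × e = 123×10³ × 280 = 34440000 N·mm; bending f_b = M/S = 2135 N/mm.
f_max = √(f_v² + f_b²) = √(279.5² + 2135²) = 2153 N/mm.
φr_n = 0.75 × 0.6 × 490 × (0.707 × 12) = 1871 N/mm → NOT adequate.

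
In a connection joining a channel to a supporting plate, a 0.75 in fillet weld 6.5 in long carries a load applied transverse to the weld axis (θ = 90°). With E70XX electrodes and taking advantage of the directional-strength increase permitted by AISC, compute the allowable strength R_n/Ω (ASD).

R_n/Ω ≈ 109 kips

E70XX → F_EXX = 70 ksi.
t_e = 0.707 × 0.75 = 0.5302 in; A_we = 0.5302 × 6.5 = 3.447 in².
Directional factor: 1.0 + 0.5 sin^1.5(90°) = 1.5.
F_nw = 0.6 × 70 × 1.5 = 63 ksi.
R_n/Ω = (63 × 3.447) / 2.0 = 108.6 kips.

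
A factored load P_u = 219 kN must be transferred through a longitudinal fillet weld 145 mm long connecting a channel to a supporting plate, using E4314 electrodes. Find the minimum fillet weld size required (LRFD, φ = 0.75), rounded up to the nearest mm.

w = 12 mm

E43XX → F_EXX = 430 MPa.
Total weld length L = 145 mm.
Required throat t_e = P_u / (φ × 0.6 F_EXX × L) = 219 / (0.75 × 0.6 × 430 × 145 × 10⁻³) = 7.805 mm.
Required leg w = t_e / 0.707 = 11.04 mm → use 12 mm.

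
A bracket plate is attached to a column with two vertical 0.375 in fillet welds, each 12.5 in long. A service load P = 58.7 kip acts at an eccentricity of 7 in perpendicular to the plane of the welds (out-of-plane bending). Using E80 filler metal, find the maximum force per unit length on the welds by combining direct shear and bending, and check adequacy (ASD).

f_max ≈ 8.23 kip/in; NOT adequate

E80XX → F_EXX = 80 ksi.
L_w = 2 × 12.5 = 25 in; section modulus (unit throat) S = 2 × L²/6 = 52.08 in².
Direct shear f_v = P/L_w = 58.7/25 = 2.348 kip/in.
Moment M = P × e = 58.7 × 7 = 410.9 kip·in; bending f_b = M/S = 7.889 kip/in.
f_max = √(f_v² + f_b²) = √(2.348² + 7.889²) = 8.231 kip/in.
r_n/Ω = (1/2.0) × 0.6 × 80 × (0.707 × 0.375) = 6.363 kip/in → NOT adequate.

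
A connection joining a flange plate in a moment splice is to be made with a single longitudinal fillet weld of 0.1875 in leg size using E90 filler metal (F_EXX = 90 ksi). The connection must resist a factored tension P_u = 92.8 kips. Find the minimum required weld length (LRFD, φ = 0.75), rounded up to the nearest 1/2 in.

Throat t_e = 0.707 × 0.1875 = 0.1326 in.
φr_n = 0.75 × 0.6 × 90 × 0.1326 = 5.369 kips/in.
L_req = P_u / φr_n = 92.8 / 5.369 = 17.29 in total.
Round up → use L = 17.5 in.

L = 17.5 in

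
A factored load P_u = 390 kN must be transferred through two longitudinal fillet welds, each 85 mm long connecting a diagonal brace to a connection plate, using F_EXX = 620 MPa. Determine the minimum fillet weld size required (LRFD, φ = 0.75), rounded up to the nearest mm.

Total weld length L = 170 mm.
Required throat t_e = P_u / (φ × 0.6 F_EXX × L) = 390 / (0.75 × 0.6 × 620 × 170 × 10⁻³) = 8.223 mm.
Required leg w = t_e / 0.707 = 11.63 mm → use 12 mm.

w = 12 mm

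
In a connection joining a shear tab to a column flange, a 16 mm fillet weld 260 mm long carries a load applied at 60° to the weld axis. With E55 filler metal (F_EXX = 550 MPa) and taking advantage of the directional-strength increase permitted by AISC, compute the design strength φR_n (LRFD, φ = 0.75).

t_e = 0.707 × 16 = 11.31 mm; A_we = 11.31 × 260 = 2941 mm².
Directional factor: 1.0 + 0.5 sin^1.5(60°) = 1.403.
F_nw = 0.6 × 550 × 1.403 = 463 MPa.
φR_n = 0.75 × 463 × 2941 × 10⁻³ = 1021 kN.

φR_n ≈ 1020 kN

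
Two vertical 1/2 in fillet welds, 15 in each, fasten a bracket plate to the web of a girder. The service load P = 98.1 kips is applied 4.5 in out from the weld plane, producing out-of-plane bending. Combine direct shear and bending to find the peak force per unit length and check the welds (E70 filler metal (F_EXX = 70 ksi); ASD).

f_max ≈ 6.73 kip/in; adequate

L_w = 2 × 15 = 30 in; section modulus (unit throat) S = 2 × L²/6 = 75 in².
Direct shear f_v = P/L_w = 98.1/30 = 3.27 kip/in.
Moment M = P × e = 98.1 × 4.5 = 441.45 kip·in; bending f_b = M/S = 5.886 kip/in.
f_max = √(f_v² + f_b²) = √(3.27² + 5.886²) = 6.733 kip/in.
r_n/Ω = (1/2.0) × 0.6 × 70 × (0.707 × 0.5) = 7.423 kip/in → adequate.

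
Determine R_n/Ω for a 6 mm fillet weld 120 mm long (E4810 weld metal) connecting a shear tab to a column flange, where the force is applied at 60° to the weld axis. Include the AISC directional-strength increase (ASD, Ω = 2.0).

R_n/Ω ≈ 103 kN

E48XX → F_EXX = 480 MPa.
t_e = 0.707 × 6 = 4.242 mm; A_we = 4.242 × 120 = 509 mm².
Directional factor: 1.0 + 0.5 sin^1.5(60°) = 1.403.
F_nw = 0.6 × 480 × 1.403 = 404.1 MPa.
R_n/Ω = (404.1 × 509) / 2.0 × 10⁻³ = 102.8 kN.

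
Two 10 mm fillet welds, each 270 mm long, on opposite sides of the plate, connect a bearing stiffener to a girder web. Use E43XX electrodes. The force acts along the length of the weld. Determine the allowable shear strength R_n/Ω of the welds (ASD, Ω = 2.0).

R_n/Ω ≈ 492 kN

E43XX → F_EXX = 430 MPa.
Effective throat t_e = 0.707 × 10 = 7.07 mm.
Total length L = 540 mm; A_we = 7.07 × 540 = 3818 mm².
F_nw = 0.6 F_EXX = 0.6 × 430 = 258 MPa.
R_n = 258 × 3818 × 10⁻³ = 985 kN; R_n/Ω = 985/2.0 = 492.5 kN.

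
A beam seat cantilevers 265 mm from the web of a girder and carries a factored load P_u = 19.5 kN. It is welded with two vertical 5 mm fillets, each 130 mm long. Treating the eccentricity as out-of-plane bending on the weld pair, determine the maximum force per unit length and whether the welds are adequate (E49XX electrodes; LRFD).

f_max ≈ 920 N/mm; NOT adequate

E49XX → F_EXX = 490 MPa.
L_w = 2 × 130 = 260 mm; section modulus (unit throat) S = 2 × L²/6 = 5633 mm².
Direct shear f_v = P/L_w = 19.5×10³/260 = 75 N/mm.
Moment M = P × e = 19.5×10³ × 265 = 5167500 N·mm; bending f_b = M/S = 917.3 N/mm.
f_max = √(f_v² + f_b²) = √(75² + 917.3²) = 920.4 N/mm.
φr_n = 0.75 × 0.6 × 490 × (0.707 × 5) = 779.5 N/mm → NOT adequate.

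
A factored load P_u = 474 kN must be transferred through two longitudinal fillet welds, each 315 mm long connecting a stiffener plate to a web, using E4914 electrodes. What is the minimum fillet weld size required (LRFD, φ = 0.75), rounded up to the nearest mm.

E49XX → F_EXX = 490 MPa.
Total weld length L = 630 mm.
Required throat t_e = P_u / (φ × 0.6 F_EXX × L) = 474 / (0.75 × 0.6 × 490 × 630 × 10⁻³) = 3.412 mm.
Required leg w = t_e / 0.707 = 4.826 mm → use 5 mm.

w = 5 mm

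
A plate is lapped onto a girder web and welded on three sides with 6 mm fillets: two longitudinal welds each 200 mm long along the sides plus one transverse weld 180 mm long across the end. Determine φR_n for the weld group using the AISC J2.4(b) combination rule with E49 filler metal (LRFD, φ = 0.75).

E49XX → F_EXX = 490 MPa.
t_e = 0.707 × 6 = 4.242 mm.
R_nwl = 0.6 × 490 × 4.242 × 400 × 10⁻³ = 498.9 kN (longitudinal, 2 welds).
R_nwt = 0.6 × 490 × 4.242 × 180 × 10⁻³ = 224.5 kN (transverse, base value).
(i) R_nwl + R_nwt = 723.3 kN; (ii) 0.85 R_nwl + 1.5 R_nwt = 760.8 kN.
R_n = max = 760.8 kN [governs: (ii)]; φR_n = 570.6 kN.

φR_n ≈ 571 kN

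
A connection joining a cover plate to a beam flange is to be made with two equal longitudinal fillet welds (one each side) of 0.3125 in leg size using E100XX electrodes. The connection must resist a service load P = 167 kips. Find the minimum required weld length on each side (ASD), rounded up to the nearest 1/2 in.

L = 13 in on each side

E100XX → F_EXX = 100 ksi.
Throat t_e = 0.707 × 0.3125 = 0.2209 in.
r_n/Ω = (0.6 × 100 × 0.2209) / 2.0 = 6.628 kip/in.
L_req = P / (r_n/Ω) = 167 / 6.628 = 25.2 in total.
Per side: 25.2 / 2 = 12.6 in.
Round up → use L = 13 in on each side.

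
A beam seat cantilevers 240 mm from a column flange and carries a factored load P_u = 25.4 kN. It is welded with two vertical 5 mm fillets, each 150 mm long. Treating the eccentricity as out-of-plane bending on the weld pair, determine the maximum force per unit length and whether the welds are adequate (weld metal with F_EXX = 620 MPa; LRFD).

f_max ≈ 817 N/mm; adequate

L_w = 2 × 150 = 300 mm; section modulus (unit throat) S = 2 × L²/6 = 7500 mm².
Direct shear f_v = P/L_w = 25.4×10³/300 = 84.67 N/mm.
Moment M = P × e = 25.4×10³ × 240 = 6096000 N·mm; bending f_b = M/S = 812.8 N/mm.
f_max = √(f_v² + f_b²) = √(84.67² + 812.8²) = 817.2 N/mm.
φr_n = 0.75 × 0.6 × 620 × (0.707 × 5) = 986.3 N/mm → adequate.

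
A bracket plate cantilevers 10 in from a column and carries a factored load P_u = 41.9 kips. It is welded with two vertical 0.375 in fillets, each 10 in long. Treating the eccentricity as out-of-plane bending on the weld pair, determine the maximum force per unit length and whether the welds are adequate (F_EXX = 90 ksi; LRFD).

f_max ≈ 12.7 kip/in; NOT adequate

L_w = 2 × 10 = 20 in; section modulus (unit throat) S = 2 × L²/6 = 33.33 in².
Direct shear f_v = P/L_w = 41.9/20 = 2.095 kip/in.
Moment M = P × e = 41.9 × 10 = 419 kip·in; bending f_b = M/S = 12.57 kip/in.
f_max = √(f_v² + f_b²) = √(2.095² + 12.57²) = 12.74 kip/in.
φr_n = 0.75 × 0.6 × 90 × (0.707 × 0.375) = 10.74 kip/in → NOT adequate.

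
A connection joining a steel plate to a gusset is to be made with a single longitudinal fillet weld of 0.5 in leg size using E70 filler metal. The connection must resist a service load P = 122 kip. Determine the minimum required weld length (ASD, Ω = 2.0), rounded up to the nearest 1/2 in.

L = 16.5 in

E70XX → F_EXX = 70 ksi.
Throat t_e = 0.707 × 0.5 = 0.3535 in.
r_n/Ω = (0.6 × 70 × 0.3535) / 2.0 = 7.423 kip/in.
L_req = P / (r_n/Ω) = 122 / 7.423 = 16.43 in total.
Round up → use L = 16.5 in.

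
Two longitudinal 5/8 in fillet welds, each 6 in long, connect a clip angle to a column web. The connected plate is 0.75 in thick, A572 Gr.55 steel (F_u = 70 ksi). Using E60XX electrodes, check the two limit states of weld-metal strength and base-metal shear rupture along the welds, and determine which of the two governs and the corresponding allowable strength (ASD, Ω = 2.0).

E60XX → F_EXX = 60 ksi.
t_e = 0.707 × 0.625 = 0.4419 in; L = 12 in.
Weld metal: R_n/Ω = (1/2.0) × 0.6 × 60 × 0.4419 × 12 = 95.44 kip.
Base metal (shear rupture): R_n/Ω = (1/2.0) × 0.6 × 70 × 0.75 × 12 = 189 kip.
Governing: weld metal.

R_n/Ω ≈ 95.4 kip (weld metal governs)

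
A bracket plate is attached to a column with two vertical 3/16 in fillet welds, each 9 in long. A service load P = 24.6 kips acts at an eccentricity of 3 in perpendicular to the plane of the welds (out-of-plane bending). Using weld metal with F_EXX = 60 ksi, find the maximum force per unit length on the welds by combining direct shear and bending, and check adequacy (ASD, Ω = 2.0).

L_w = 2 × 9 = 18 in; section modulus (unit throat) S = 2 × L²/6 = 27 in².
Direct shear f_v = P/L_w = 24.6/18 = 1.367 kip/in.
Moment M = P × e = 24.6 × 3 = 73.8 kip·in; bending f_b = M/S = 2.733 kip/in.
f_max = √(f_v² + f_b²) = √(1.367² + 2.733²) = 3.056 kip/in.
r_n/Ω = (1/2.0) × 0.6 × 60 × (0.707 × 0.1875) = 2.386 kip/in → NOT adequate.

f_max ≈ 3.06 kip/in; NOT adequate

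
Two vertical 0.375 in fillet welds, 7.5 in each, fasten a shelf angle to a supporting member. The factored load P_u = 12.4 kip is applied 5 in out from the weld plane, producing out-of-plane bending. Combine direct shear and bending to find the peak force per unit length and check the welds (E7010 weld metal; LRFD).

f_max ≈ 3.41 kip/in; adequate

E70XX → F_EXX = 70 ksi.
L_w = 2 × 7.5 = 15 in; section modulus (unit throat) S = 2 × L²/6 = 18.75 in².
Direct shear f_v = P/L_w = 12.4/15 = 0.8267 kip/in.
Moment M = P × e = 12.4 × 5 = 62 kip·in; bending f_b = M/S = 3.307 kip/in.
f_max = √(f_v² + f_b²) = √(0.8267² + 3.307²) = 3.408 kip/in.
φr_n = 0.75 × 0.6 × 70 × (0.707 × 0.375) = 8.351 kip/in → adequate.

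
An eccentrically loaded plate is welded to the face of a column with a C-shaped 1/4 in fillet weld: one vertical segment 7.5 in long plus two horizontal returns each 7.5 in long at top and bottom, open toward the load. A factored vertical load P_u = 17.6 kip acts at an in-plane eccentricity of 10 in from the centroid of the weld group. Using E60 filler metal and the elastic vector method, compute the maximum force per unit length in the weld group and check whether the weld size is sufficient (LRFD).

f_max ≈ 3.5 kip/in; adequate

E60XX → F_EXX = 60 ksi.
Total weld length L_w = 22.5 in. Treat welds as unit-width lines.
Centroid: x̄ = 2×7.5×3.75 / 22.5 = 2.5 in from the vertical weld.
Polar moment about centroid: J = I_x + I_y = [7.5³/12 + 2×7.5×3.75²] + [7.5×2.5² + 2(7.5³/12 + 7.5×1.25²)] = 386.7 in³.
Direct shear f_v = P/L_w = 17.6 / 22.5 = 0.7822 kip/in (vertical).
Torsion M = P·e = 17.6 × 10 = 176 kip·in.
Critical point at (x, y) = (5, 3.75) from centroid. f_tx = M·y/J = 1.707 kip/in; f_ty = M·x/J = 2.276 kip/in.
Resultant f_max = √[f_tx² + (f_v + f_ty)²] = √[1.707² + (0.7822 + 2.276)²] = 3.502 kip/in.
Capacity per unit length: φr_n = 0.75 × 0.6 × 60 × (0.707 × 0.25) = 4.772 kip/in.
3.502 ≤ 4.772 → adequate.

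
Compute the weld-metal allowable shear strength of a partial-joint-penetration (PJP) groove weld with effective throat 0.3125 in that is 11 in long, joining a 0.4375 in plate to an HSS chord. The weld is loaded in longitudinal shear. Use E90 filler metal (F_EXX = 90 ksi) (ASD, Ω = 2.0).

R_n/Ω ≈ 92.8 kip

Effective throat (given) t_e = 0.3125 in.
A_we = 0.3125 × 11 = 3.438 in².
F_nw = 0.6 F_EXX = 54 ksi.
R_n/Ω = (54 × 3.438) / 2.0 = 92.81 kip.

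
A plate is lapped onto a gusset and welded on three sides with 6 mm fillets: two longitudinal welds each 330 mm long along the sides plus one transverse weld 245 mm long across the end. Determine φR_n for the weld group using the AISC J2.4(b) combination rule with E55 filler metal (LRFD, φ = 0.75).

E55XX → F_EXX = 550 MPa.
t_e = 0.707 × 6 = 4.242 mm.
R_nwl = 0.6 × 550 × 4.242 × 660 × 10⁻³ = 923.9 kN (longitudinal, 2 welds).
R_nwt = 0.6 × 550 × 4.242 × 245 × 10⁻³ = 343 kN (transverse, base value).
(i) R_nwl + R_nwt = 1267 kN; (ii) 0.85 R_nwl + 1.5 R_nwt = 1300 kN.
R_n = max = 1300 kN [governs: (ii)]; φR_n = 974.8 kN.

φR_n ≈ 975 kN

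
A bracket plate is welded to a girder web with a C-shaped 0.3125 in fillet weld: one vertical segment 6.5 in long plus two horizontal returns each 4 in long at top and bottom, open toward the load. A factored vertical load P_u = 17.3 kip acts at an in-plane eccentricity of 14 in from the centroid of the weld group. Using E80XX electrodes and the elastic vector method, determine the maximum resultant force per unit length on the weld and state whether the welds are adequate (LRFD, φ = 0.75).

f_max ≈ 8.8 kip/in; NOT adequate

E80XX → F_EXX = 80 ksi.
Total weld length L_w = 14.5 in. Treat welds as unit-width lines.
Centroid: x̄ = 2×4×2 / 14.5 = 1.103 in from the vertical weld.
Polar moment about centroid: J = I_x + I_y = [6.5³/12 + 2×4×3.25²] + [6.5×1.103² + 2(4³/12 + 4×0.8966²)] = 132.4 in³.
Direct shear f_v = P/L_w = 17.3 / 14.5 = 1.193 kip/in (vertical).
Torsion M = P·e = 17.3 × 14 = 242.2 kip·in.
Critical point at (x, y) = (2.897, 3.25) from centroid. f_tx = M·y/J = 5.945 kip/in; f_ty = M·x/J = 5.299 kip/in.
Resultant f_max = √[f_tx² + (f_v + f_ty)²] = √[5.945² + (1.193 + 5.299)²] = 8.803 kip/in.
Capacity per unit length: φr_n = 0.75 × 0.6 × 80 × (0.707 × 0.3125) = 7.954 kip/in.
8.803 > 7.954 → NOT adequate.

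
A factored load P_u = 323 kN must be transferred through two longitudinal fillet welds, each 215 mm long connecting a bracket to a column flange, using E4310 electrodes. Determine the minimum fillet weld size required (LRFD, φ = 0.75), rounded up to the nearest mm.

E43XX → F_EXX = 430 MPa.
Total weld length L = 430 mm.
Required throat t_e = P_u / (φ × 0.6 F_EXX × L) = 323 / (0.75 × 0.6 × 430 × 430 × 10⁻³) = 3.882 mm.
Required leg w = t_e / 0.707 = 5.491 mm → use 6 mm.

w = 6 mm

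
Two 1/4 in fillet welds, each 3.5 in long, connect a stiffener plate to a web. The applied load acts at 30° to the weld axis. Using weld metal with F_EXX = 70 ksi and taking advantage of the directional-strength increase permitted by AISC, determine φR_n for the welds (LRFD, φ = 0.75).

φR_n ≈ 45.9 kips

t_e = 0.707 × 0.25 = 0.1767 in; A_we = 0.1767 × 7 = 1.237 in².
Directional factor: 1.0 + 0.5 sin^1.5(30°) = 1.177.
F_nw = 0.6 × 70 × 1.177 = 49.42 ksi.
φR_n = 0.75 × 49.42 × 1.237 = 45.86 kips.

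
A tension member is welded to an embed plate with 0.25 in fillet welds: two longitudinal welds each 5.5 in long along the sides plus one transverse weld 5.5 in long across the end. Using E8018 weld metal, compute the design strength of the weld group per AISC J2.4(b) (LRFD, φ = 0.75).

E80XX → F_EXX = 80 ksi.
t_e = 0.707 × 0.25 = 0.1767 in.
R_nwl = 0.6 × 80 × 0.1767 × 11 = 93.32 kips (longitudinal, 2 welds).
R_nwt = 0.6 × 80 × 0.1767 × 5.5 = 46.66 kips (transverse, base value).
(i) R_nwl + R_nwt = 140 kips; (ii) 0.85 R_nwl + 1.5 R_nwt = 149.3 kips.
R_n = max = 149.3 kips [governs: (ii)]; φR_n = 112 kips.

φR_n ≈ 112 kips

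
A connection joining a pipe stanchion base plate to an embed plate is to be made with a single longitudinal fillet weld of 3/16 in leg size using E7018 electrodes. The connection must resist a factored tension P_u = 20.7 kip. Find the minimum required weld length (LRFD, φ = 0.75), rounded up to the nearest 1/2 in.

L = 5 in

E70XX → F_EXX = 70 ksi.
Throat t_e = 0.707 × 0.1875 = 0.1326 in.
φr_n = 0.75 × 0.6 × 70 × 0.1326 = 4.176 kip/in.
L_req = P_u / φr_n = 20.7 / 4.176 = 4.957 in total.
Round up → use L = 5 in.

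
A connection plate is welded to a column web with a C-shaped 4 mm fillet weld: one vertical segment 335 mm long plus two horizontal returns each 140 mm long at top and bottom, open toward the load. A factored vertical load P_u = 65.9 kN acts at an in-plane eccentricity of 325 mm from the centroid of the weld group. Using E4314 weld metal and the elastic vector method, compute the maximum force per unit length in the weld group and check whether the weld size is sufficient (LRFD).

E43XX → F_EXX = 430 MPa.
Total weld length L_w = 615 mm. Treat welds as unit-width lines.
Centroid: x̄ = 2×140×70 / 615 = 31.87 mm from the vertical weld.
Polar moment about centroid: J = I_x + I_y = [335³/12 + 2×140×167.5²] + [335×31.87² + 2(140³/12 + 140×38.13²)] = 12190000 mm³.
Direct shear f_v = P/L_w = 65.9×10³ / 615 = 107.2 N/mm (vertical).
Torsion M = P·e = 65.9×10³ × 325 = 21418000 N·mm.
Critical point at (x, y) = (108.1, 167.5) from centroid. f_tx = M·y/J = 294.2 N/mm; f_ty = M·x/J = 189.9 N/mm.
Resultant f_max = √[f_tx² + (f_v + f_ty)²] = √[294.2² + (107.2 + 189.9)²] = 418.1 N/mm.
Capacity per unit length: φr_n = 0.75 × 0.6 × 430 × (0.707 × 4) = 547.2 N/mm.
418.1 ≤ 547.2 → adequate.

f_max ≈ 418 N/mm; adequate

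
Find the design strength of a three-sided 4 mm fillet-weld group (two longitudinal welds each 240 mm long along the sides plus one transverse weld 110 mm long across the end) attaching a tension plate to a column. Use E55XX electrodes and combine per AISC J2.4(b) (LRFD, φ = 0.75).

E55XX → F_EXX = 550 MPa.
t_e = 0.707 × 4 = 2.828 mm.
R_nwl = 0.6 × 550 × 2.828 × 480 × 10⁻³ = 448 kN (longitudinal, 2 welds).
R_nwt = 0.6 × 550 × 2.828 × 110 × 10⁻³ = 102.7 kN (transverse, base value).
(i) R_nwl + R_nwt = 550.6 kN; (ii) 0.85 R_nwl + 1.5 R_nwt = 534.7 kN.
R_n = max = 550.6 kN [governs: (i)]; φR_n = 413 kN.

φR_n ≈ 413 kN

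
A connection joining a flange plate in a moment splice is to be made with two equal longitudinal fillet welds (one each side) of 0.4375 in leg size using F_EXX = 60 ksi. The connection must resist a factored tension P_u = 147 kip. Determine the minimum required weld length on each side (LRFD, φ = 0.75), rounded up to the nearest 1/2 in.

L = 9 in on each side

Throat t_e = 0.707 × 0.4375 = 0.3093 in.
φr_n = 0.75 × 0.6 × 60 × 0.3093 = 8.351 kip/in.
L_req = P_u / φr_n = 147 / 8.351 = 17.6 in total.
Per side: 17.6 / 2 = 8.801 in.
Round up → use L = 9 in on each side.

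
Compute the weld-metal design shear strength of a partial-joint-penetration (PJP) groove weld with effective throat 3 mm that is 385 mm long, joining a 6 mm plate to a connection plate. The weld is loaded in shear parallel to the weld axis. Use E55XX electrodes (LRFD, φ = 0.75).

E55XX → F_EXX = 550 MPa.
Effective throat (given) t_e = 3 mm.
A_we = 3 × 385 = 1155 mm².
F_nw = 0.6 F_EXX = 330 MPa.
φR_n = 0.75 × 330 × 1155 × 10⁻³ = 285.9 kN.

φR_n ≈ 286 kN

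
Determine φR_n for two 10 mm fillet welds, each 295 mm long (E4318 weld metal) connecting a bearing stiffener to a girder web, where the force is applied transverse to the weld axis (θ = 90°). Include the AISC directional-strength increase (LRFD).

φR_n ≈ 1210 kN

E43XX → F_EXX = 430 MPa.
t_e = 0.707 × 10 = 7.07 mm; A_we = 7.07 × 590 = 4171 mm².
Directional factor: 1.0 + 0.5 sin^1.5(90°) = 1.5.
F_nw = 0.6 × 430 × 1.5 = 387 MPa.
φR_n = 0.75 × 387 × 4171 × 10⁻³ = 1211 kN.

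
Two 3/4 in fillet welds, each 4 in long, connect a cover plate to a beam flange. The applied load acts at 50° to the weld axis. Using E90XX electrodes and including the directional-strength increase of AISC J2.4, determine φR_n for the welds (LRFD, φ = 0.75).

φR_n ≈ 229 kips

E90XX → F_EXX = 90 ksi.
t_e = 0.707 × 0.75 = 0.5302 in; A_we = 0.5302 × 8 = 4.242 in².
Directional factor: 1.0 + 0.5 sin^1.5(50°) = 1.335.
F_nw = 0.6 × 90 × 1.335 = 72.1 ksi.
φR_n = 0.75 × 72.1 × 4.242 = 229.4 kips.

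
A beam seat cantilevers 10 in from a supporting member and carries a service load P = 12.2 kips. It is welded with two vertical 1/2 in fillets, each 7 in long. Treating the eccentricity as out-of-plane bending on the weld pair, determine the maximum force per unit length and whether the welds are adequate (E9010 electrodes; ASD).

f_max ≈ 7.52 kip/in; adequate

E90XX → F_EXX = 90 ksi.
L_w = 2 × 7 = 14 in; section modulus (unit throat) S = 2 × L²/6 = 16.33 in².
Direct shear f_v = P/L_w = 12.2/14 = 0.8714 kip/in.
Moment M = P × e = 12.2 × 10 = 122 kip·in; bending f_b = M/S = 7.469 kip/in.
f_max = √(f_v² + f_b²) = √(0.8714² + 7.469²) = 7.52 kip/in.
r_n/Ω = (1/2.0) × 0.6 × 90 × (0.707 × 0.5) = 9.544 kip/in → adequate.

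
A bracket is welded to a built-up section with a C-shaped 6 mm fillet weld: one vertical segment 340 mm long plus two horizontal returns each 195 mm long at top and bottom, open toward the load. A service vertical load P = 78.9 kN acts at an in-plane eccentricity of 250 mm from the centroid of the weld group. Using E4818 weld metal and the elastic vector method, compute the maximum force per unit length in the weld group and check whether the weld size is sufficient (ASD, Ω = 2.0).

f_max ≈ 330 N/mm; adequate

E48XX → F_EXX = 480 MPa.
Total weld length L_w = 730 mm. Treat welds as unit-width lines.
Centroid: x̄ = 2×195×97.5 / 730 = 52.09 mm from the vertical weld.
Polar moment about centroid: J = I_x + I_y = [340³/12 + 2×195×170²] + [340×52.09² + 2(195³/12 + 195×45.41²)] = 17510000 mm³.
Direct shear f_v = P/L_w = 78.9×10³ / 730 = 108.1 N/mm (vertical).
Torsion M = P·e = 78.9×10³ × 250 = 19725000 N·mm.
Critical point at (x, y) = (142.9, 170) from centroid. f_tx = M·y/J = 191.5 N/mm; f_ty = M·x/J = 161 N/mm.
Resultant f_max = √[f_tx² + (f_v + f_ty)²] = √[191.5² + (108.1 + 161)²] = 330.3 N/mm.
Capacity per unit length: r_n/Ω = (1/2.0) × 0.6 × 480 × (0.707 × 6) = 610.8 N/mm.
330.3 ≤ 610.8 → adequate.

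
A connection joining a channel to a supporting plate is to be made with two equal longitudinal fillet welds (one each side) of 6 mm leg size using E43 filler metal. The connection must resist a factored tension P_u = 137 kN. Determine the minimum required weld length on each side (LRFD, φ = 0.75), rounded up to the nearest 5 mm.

L = 85 mm on each side

E43XX → F_EXX = 430 MPa.
Throat t_e = 0.707 × 6 = 4.242 mm.
φr_n = 0.75 × 0.6 × 430 × 4.242 × 10⁻³ = 0.8208 kN/mm.
L_req = P_u / φr_n = 137 / 0.8208 = 166.9 mm total.
Per side: 166.9 / 2 = 83.45 mm.
Round up → use L = 85 mm on each side.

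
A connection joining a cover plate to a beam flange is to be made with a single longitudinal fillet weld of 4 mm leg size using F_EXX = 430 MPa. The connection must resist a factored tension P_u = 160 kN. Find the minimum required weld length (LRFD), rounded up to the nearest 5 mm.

L = 295 mm

Throat t_e = 0.707 × 4 = 2.828 mm.
φr_n = 0.75 × 0.6 × 430 × 2.828 × 10⁻³ = 0.5472 kN/mm.
L_req = P_u / φr_n = 160 / 0.5472 = 292.4 mm total.
Round up → use L = 295 mm.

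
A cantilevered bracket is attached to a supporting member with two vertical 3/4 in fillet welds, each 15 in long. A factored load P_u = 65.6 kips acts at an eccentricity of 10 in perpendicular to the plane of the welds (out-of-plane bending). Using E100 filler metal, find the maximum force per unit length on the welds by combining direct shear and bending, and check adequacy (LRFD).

E100XX → F_EXX = 100 ksi.
L_w = 2 × 15 = 30 in; section modulus (unit throat) S = 2 × L²/6 = 75 in².
Direct shear f_v = P/L_w = 65.6/30 = 2.187 kip/in.
Moment M = P × e = 65.6 × 10 = 656 kip·in; bending f_b = M/S = 8.747 kip/in.
f_max = √(f_v² + f_b²) = √(2.187² + 8.747²) = 9.016 kip/in.
φr_n = 0.75 × 0.6 × 100 × (0.707 × 0.75) = 23.86 kip/in → adequate.

f_max ≈ 9.02 kip/in; adequate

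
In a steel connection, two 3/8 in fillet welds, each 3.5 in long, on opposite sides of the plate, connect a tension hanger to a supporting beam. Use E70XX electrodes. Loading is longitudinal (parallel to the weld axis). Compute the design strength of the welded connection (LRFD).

E70XX → F_EXX = 70 ksi.
Effective throat t_e = 0.707 × 0.375 = 0.2651 in.
Total length L = 7 in; A_we = 0.2651 × 7 = 1.856 in².
F_nw = 0.6 F_EXX = 0.6 × 70 = 42 ksi.
φR_n = 0.75 × 42 × 1.856 = 58.46 kips.

φR_n ≈ 58.5 kips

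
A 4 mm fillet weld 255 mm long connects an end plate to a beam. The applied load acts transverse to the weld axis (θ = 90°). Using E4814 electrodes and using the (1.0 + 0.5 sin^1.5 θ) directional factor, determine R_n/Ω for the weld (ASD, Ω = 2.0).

E48XX → F_EXX = 480 MPa.
t_e = 0.707 × 4 = 2.828 mm; A_we = 2.828 × 255 = 721.1 mm².
Directional factor: 1.0 + 0.5 sin^1.5(90°) = 1.5.
F_nw = 0.6 × 480 × 1.5 = 432 MPa.
R_n/Ω = (432 × 721.1) / 2.0 × 10⁻³ = 155.8 kN.

R_n/Ω ≈ 156 kN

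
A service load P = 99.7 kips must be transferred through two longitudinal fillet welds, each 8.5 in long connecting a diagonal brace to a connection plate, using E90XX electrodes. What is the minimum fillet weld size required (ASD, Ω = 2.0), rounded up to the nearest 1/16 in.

E90XX → F_EXX = 90 ksi.
Total weld length L = 17 in.
Required throat t_e = P × Ω / (0.6 F_EXX × L) = 99.7 × 2.0 / (0.6 × 90 × 17) = 0.2172 in.
Required leg w = t_e / 0.707 = 0.3072 in → use 5/16 in.

w = 5/16 in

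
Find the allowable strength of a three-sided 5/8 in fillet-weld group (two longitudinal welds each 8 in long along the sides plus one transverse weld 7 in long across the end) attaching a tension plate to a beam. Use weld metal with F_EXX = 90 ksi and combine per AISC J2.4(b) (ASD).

R_n/Ω ≈ 288 kip

t_e = 0.707 × 0.625 = 0.4419 in.
R_nwl = 0.6 × 90 × 0.4419 × 16 = 381.8 kip (longitudinal, 2 welds).
R_nwt = 0.6 × 90 × 0.4419 × 7 = 167 kip (transverse, base value).
(i) R_nwl + R_nwt = 548.8 kip; (ii) 0.85 R_nwl + 1.5 R_nwt = 575.1 kip.
R_n = max = 575.1 kip [governs: (ii)]; R_n/Ω = 287.5 kip.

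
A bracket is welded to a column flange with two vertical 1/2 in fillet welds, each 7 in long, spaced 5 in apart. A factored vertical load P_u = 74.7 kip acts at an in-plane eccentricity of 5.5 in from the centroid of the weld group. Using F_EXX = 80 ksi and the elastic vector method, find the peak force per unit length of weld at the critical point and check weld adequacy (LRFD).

Total weld length L_w = 14 in. Treat welds as unit-width lines.
Polar moment about centroid: J = 2[d³/12 + d(b/2)²] = 2[7³/12 + 7×2.5²] = 144.7 in³.
Direct shear f_v = P/L_w = 74.7 / 14 = 5.336 kip/in (vertical).
Torsion M = P·e = 74.7 × 5.5 = 410.85 kip·in.
Critical point at (x, y) = (2.5, 3.5) from centroid. f_tx = M·y/J = 9.94 kip/in; f_ty = M·x/J = 7.1 kip/in.
Resultant f_max = √[f_tx² + (f_v + f_ty)²] = √[9.94² + (5.336 + 7.1)²] = 15.92 kip/in.
Capacity per unit length: φr_n = 0.75 × 0.6 × 80 × (0.707 × 0.5) = 12.73 kip/in.
15.92 > 12.73 → NOT adequate.

f_max ≈ 15.9 kip/in; NOT adequate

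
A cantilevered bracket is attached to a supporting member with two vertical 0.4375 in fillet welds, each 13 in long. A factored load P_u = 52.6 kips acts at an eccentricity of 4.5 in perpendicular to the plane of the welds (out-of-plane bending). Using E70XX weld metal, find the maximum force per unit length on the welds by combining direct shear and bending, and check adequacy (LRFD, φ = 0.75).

f_max ≈ 4.66 kip/in; adequate

E70XX → F_EXX = 70 ksi.
L_w = 2 × 13 = 26 in; section modulus (unit throat) S = 2 × L²/6 = 56.33 in².
Direct shear f_v = P/L_w = 52.6/26 = 2.023 kip/in.
Moment M = P × e = 52.6 × 4.5 = 236.7 kip·in; bending f_b = M/S = 4.202 kip/in.
f_max = √(f_v² + f_b²) = √(2.023² + 4.202²) = 4.663 kip/in.
φr_n = 0.75 × 0.6 × 70 × (0.707 × 0.4375) = 9.743 kip/in → adequate.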